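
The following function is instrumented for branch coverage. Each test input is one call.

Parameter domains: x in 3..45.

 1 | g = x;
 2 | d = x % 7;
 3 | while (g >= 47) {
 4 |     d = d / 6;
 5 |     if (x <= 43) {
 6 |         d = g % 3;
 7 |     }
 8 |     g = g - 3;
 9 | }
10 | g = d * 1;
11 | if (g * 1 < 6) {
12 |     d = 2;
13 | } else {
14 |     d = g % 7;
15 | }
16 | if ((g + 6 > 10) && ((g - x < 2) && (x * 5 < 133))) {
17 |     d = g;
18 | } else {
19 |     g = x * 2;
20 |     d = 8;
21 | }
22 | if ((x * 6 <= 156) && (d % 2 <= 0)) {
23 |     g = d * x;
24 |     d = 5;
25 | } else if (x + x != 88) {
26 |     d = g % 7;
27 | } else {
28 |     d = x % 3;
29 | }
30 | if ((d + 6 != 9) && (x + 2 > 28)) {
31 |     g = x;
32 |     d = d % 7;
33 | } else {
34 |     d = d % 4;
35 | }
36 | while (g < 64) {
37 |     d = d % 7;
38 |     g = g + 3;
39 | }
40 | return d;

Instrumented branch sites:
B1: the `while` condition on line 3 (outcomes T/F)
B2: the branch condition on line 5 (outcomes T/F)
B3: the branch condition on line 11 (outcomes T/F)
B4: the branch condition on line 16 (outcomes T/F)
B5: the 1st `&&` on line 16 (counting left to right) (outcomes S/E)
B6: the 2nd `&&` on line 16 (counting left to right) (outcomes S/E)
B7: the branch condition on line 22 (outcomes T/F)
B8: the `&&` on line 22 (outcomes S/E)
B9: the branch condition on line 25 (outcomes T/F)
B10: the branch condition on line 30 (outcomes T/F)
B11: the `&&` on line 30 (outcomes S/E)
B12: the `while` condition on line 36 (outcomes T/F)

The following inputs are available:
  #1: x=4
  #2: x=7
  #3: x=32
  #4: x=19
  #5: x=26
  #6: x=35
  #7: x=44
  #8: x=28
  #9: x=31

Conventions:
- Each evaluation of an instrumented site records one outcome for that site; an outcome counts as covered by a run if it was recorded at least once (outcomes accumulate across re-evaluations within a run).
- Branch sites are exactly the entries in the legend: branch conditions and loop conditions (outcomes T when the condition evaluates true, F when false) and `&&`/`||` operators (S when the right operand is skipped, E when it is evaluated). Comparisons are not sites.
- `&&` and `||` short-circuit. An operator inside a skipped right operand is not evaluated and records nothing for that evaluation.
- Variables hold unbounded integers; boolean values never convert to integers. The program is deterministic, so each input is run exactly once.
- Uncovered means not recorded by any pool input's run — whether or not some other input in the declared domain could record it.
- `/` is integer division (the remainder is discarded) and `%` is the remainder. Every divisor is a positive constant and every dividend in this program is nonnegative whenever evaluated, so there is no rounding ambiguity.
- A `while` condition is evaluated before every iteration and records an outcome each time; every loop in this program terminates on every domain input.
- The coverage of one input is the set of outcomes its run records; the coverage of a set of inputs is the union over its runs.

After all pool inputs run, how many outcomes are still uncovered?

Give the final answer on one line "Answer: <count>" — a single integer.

#1 (x=4) -> covered: B1=F, B3=T, B4=F, B5=S, B7=T, B8=E, B10=F, B11=E, B12=T, B12=F
#2 (x=7) -> covered: B1=F, B3=T, B4=F, B5=S, B7=T, B8=E, B10=F, B11=E, B12=T, B12=F
#3 (x=32) -> covered: B1=F, B3=T, B4=F, B5=S, B7=F, B8=S, B9=T, B10=T, B11=E, B12=T, B12=F
#4 (x=19) -> covered: B1=F, B3=T, B4=T, B5=E, B6=E, B7=F, B8=E, B9=T, B10=F, B11=E, B12=T, B12=F
#5 (x=26) -> covered: B1=F, B3=T, B4=T, B5=E, B6=E, B7=F, B8=E, B9=T, B10=F, B11=E, B12=T, B12=F
#6 (x=35) -> covered: B1=F, B3=T, B4=F, B5=S, B7=F, B8=S, B9=T, B10=T, B11=E, B12=T, B12=F
#7 (x=44) -> covered: B1=F, B3=T, B4=F, B5=S, B7=F, B8=S, B9=F, B10=T, B11=E, B12=T, B12=F
#8 (x=28) -> covered: B1=F, B3=T, B4=F, B5=S, B7=F, B8=S, B9=T, B10=T, B11=E, B12=T, B12=F
#9 (x=31) -> covered: B1=F, B3=T, B4=F, B5=S, B7=F, B8=S, B9=T, B10=T, B11=E, B12=T, B12=F
union over the pool: B1=F, B3=T, B4=T, B4=F, B5=S, B5=E, B6=E, B7=T, B7=F, B8=S, B8=E, B9=T, B9=F, B10=T, B10=F, B11=E, B12=T, B12=F
uncovered (6 of 24): B1=T, B2=T, B2=F, B3=F, B6=S, B11=S

Answer: 6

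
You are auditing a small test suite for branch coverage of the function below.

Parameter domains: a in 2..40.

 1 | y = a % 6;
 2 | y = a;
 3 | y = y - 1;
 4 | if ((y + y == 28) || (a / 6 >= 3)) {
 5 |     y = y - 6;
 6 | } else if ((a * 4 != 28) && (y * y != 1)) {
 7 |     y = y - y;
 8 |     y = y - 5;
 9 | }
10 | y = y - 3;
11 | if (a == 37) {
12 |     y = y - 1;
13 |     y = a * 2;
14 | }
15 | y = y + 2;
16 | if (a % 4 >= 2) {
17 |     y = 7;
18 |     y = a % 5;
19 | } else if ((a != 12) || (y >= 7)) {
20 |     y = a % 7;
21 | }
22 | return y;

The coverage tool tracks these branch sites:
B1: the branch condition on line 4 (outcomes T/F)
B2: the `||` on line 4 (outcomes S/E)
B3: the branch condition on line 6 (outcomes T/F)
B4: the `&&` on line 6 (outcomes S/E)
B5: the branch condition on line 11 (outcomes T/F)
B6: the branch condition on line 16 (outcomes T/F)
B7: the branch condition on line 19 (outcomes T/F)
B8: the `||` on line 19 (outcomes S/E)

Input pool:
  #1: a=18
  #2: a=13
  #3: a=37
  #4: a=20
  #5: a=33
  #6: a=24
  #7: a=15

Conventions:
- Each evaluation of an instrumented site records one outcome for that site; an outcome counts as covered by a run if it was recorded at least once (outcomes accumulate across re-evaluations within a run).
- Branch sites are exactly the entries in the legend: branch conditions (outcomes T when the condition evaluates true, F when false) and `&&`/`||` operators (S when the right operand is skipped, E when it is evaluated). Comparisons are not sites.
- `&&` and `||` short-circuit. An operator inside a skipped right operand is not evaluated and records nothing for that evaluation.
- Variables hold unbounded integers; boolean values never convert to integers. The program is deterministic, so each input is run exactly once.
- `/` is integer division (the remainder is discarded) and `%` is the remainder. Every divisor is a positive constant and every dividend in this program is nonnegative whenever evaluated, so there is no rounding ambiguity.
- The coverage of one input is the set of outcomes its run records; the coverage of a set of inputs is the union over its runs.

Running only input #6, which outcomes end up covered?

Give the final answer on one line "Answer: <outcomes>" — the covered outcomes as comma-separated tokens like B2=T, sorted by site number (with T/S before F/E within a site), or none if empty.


Simulating input #6 (a=24) step by step:
  B2->E, B1->T, B5->F, B6->F, B8->S, B7->T
distinct outcomes covered: B1=T, B2=E, B5=F, B6=F, B7=T, B8=S
Answer: B1=T, B2=E, B5=F, B6=F, B7=T, B8=S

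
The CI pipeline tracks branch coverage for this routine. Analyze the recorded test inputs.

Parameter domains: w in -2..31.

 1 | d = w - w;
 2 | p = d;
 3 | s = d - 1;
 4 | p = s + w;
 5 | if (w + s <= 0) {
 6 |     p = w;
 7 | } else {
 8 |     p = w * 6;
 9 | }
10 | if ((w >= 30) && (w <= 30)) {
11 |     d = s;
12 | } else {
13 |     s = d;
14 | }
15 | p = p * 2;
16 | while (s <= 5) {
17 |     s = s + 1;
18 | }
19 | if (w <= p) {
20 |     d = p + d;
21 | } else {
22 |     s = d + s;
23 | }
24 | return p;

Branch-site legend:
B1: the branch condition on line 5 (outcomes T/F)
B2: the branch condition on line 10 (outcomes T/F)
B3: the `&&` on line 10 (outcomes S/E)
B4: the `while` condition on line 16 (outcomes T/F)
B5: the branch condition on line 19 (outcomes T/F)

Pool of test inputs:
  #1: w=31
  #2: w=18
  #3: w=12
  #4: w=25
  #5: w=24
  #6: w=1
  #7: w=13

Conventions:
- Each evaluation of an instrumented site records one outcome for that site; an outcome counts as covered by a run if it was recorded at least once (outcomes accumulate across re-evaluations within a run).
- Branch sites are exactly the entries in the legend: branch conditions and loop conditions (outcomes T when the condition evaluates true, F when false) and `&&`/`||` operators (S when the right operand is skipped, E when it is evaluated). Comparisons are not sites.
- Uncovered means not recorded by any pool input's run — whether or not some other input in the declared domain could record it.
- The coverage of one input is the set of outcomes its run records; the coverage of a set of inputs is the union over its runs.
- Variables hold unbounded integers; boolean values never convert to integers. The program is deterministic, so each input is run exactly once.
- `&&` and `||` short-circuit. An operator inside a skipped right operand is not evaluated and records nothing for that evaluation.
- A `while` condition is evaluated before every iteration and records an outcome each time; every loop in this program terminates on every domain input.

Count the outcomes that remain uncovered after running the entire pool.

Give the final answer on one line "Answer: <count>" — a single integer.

#1 (w=31) -> B1->F, B3->E, B2->F, B4->T, B4->T, B4->T, B4->T, B4->T, B4->T, B4->F, B5->T; covered: B1=F, B2=F, B3=E, B4=T, B4=F, B5=T
#2 (w=18) -> B1->F, B3->S, B2->F, B4->T, B4->T, B4->T, B4->T, B4->T, B4->T, B4->F, B5->T; covered: B1=F, B2=F, B3=S, B4=T, B4=F, B5=T
#3 (w=12) -> B1->F, B3->S, B2->F, B4->T, B4->T, B4->T, B4->T, B4->T, B4->T, B4->F, B5->T; covered: B1=F, B2=F, B3=S, B4=T, B4=F, B5=T
#4 (w=25) -> B1->F, B3->S, B2->F, B4->T, B4->T, B4->T, B4->T, B4->T, B4->T, B4->F, B5->T; covered: B1=F, B2=F, B3=S, B4=T, B4=F, B5=T
#5 (w=24) -> B1->F, B3->S, B2->F, B4->T, B4->T, B4->T, B4->T, B4->T, B4->T, B4->F, B5->T; covered: B1=F, B2=F, B3=S, B4=T, B4=F, B5=T
#6 (w=1) -> B1->T, B3->S, B2->F, B4->T, B4->T, B4->T, B4->T, B4->T, B4->T, B4->F, B5->T; covered: B1=T, B2=F, B3=S, B4=T, B4=F, B5=T
#7 (w=13) -> B1->F, B3->S, B2->F, B4->T, B4->T, B4->T, B4->T, B4->T, B4->T, B4->F, B5->T; covered: B1=F, B2=F, B3=S, B4=T, B4=F, B5=T
union over the pool: B1=T, B1=F, B2=F, B3=S, B3=E, B4=T, B4=F, B5=T
uncovered (2 of 10): B2=T, B5=F

Answer: 2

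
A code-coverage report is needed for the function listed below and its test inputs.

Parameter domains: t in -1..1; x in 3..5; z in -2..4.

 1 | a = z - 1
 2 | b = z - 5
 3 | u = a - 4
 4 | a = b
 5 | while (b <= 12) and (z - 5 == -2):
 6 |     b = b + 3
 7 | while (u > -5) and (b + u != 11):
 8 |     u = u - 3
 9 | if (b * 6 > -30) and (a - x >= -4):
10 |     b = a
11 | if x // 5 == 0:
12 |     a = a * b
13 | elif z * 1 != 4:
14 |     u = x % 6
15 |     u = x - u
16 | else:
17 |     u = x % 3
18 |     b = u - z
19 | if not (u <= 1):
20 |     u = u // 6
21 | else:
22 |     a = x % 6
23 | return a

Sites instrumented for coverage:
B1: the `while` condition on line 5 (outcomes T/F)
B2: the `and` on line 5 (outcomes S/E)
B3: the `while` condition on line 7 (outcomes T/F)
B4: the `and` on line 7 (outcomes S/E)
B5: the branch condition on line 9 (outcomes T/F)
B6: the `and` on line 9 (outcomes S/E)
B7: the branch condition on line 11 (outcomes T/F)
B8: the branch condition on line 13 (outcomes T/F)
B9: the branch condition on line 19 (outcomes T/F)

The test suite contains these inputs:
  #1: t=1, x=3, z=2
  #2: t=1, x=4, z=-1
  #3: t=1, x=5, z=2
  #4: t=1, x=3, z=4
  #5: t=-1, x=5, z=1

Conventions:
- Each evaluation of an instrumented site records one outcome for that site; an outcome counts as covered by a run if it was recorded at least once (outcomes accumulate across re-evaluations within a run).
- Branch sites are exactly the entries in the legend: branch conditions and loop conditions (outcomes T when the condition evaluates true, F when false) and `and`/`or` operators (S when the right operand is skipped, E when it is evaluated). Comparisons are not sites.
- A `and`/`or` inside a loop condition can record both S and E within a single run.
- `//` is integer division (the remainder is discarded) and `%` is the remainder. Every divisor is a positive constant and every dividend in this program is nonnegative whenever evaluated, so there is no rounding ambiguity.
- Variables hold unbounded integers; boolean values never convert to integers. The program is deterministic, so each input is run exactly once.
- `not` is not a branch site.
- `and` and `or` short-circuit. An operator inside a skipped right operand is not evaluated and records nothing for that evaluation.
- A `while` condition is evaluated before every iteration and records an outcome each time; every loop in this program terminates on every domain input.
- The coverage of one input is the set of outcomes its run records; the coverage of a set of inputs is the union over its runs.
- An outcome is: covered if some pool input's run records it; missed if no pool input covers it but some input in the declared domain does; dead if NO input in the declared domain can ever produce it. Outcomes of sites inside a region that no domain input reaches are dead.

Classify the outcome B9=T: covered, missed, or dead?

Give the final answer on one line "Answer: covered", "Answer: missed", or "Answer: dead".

no pool input records B9=T
but domain input (t=-1, x=5, z=4) does record it -> reachable, so missed

Answer: missed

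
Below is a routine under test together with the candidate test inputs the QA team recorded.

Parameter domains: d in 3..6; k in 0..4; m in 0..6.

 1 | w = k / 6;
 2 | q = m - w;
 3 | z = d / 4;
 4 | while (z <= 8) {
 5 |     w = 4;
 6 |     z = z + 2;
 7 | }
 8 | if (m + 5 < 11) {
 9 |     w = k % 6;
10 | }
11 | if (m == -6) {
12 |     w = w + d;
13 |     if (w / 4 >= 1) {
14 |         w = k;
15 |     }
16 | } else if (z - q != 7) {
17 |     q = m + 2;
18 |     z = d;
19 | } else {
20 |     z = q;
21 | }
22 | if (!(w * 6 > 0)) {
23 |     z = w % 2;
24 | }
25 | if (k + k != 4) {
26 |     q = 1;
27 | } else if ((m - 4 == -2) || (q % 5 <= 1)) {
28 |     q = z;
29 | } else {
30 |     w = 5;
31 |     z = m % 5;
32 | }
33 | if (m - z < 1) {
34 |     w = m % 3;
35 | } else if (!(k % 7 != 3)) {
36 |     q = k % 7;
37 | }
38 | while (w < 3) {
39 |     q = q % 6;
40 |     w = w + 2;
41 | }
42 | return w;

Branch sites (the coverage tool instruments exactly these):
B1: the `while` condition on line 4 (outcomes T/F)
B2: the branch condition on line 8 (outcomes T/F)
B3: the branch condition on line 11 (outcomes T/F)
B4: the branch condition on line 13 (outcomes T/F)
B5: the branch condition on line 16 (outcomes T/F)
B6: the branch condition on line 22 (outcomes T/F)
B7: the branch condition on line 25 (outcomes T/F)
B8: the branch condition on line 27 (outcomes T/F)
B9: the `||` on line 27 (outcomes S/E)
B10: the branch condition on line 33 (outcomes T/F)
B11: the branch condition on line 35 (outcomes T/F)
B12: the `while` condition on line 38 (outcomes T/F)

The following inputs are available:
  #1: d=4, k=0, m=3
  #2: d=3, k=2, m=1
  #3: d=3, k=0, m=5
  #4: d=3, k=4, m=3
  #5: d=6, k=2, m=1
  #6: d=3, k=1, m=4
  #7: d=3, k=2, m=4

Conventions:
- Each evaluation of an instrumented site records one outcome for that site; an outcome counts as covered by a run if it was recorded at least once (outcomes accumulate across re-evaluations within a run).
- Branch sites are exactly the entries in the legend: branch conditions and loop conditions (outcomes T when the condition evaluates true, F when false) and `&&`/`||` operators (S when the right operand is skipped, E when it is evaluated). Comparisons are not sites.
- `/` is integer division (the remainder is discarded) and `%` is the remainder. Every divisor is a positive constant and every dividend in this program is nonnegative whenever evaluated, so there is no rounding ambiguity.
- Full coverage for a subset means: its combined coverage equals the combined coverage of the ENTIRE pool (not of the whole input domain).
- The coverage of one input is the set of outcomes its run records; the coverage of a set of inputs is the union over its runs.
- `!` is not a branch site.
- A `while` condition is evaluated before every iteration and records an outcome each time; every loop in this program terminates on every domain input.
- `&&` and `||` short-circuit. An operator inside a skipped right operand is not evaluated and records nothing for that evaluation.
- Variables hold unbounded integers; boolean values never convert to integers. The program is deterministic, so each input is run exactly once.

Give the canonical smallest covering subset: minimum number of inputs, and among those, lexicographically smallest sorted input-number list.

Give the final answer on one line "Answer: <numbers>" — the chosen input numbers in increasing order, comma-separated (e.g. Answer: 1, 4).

test 1 (d=4, k=0, m=3) fires B1->T, B1->T, B1->T, B1->T, B1->F, B2->T, B3->F, B5->T, B6->T, B7->T, B10->F, B11->F, B12->T, B12->T, ...; hits B1=T, B1=F, B2=T, B3=F, B5=T, B6=T, B7=T, B10=F, B11=F, B12=T, B12=F
test 2 (d=3, k=2, m=1) fires B1->T, B1->T, B1->T, B1->T, B1->T, B1->F, B2->T, B3->F, B5->T, B6->F, B7->F, B9->E, B8->F, B10->T, ...; hits B1=T, B1=F, B2=T, B3=F, B5=T, B6=F, B7=F, B8=F, B9=E, B10=T, B12=T, B12=F
test 3 (d=3, k=0, m=5) fires B1->T, B1->T, B1->T, B1->T, B1->T, B1->F, B2->T, B3->F, B5->T, B6->T, B7->T, B10->F, B11->F, B12->T, ...; hits B1=T, B1=F, B2=T, B3=F, B5=T, B6=T, B7=T, B10=F, B11=F, B12=T, B12=F
test 4 (d=3, k=4, m=3) fires B1->T, B1->T, B1->T, B1->T, B1->T, B1->F, B2->T, B3->F, B5->F, B6->F, B7->T, B10->T, B12->T, B12->T, ...; hits B1=T, B1=F, B2=T, B3=F, B5=F, B6=F, B7=T, B10=T, B12=T, B12=F
test 5 (d=6, k=2, m=1) fires B1->T, B1->T, B1->T, B1->T, B1->F, B2->T, B3->F, B5->T, B6->F, B7->F, B9->E, B8->F, B10->T, B12->T, ...; hits B1=T, B1=F, B2=T, B3=F, B5=T, B6=F, B7=F, B8=F, B9=E, B10=T, B12=T, B12=F
test 6 (d=3, k=1, m=4) fires B1->T, B1->T, B1->T, B1->T, B1->T, B1->F, B2->T, B3->F, B5->T, B6->F, B7->T, B10->F, B11->F, B12->T, ...; hits B1=T, B1=F, B2=T, B3=F, B5=T, B6=F, B7=T, B10=F, B11=F, B12=T, B12=F
test 7 (d=3, k=2, m=4) fires B1->T, B1->T, B1->T, B1->T, B1->T, B1->F, B2->T, B3->F, B5->T, B6->F, B7->F, B9->E, B8->T, B10->F, ...; hits B1=T, B1=F, B2=T, B3=F, B5=T, B6=F, B7=F, B8=T, B9=E, B10=F, B11=F, B12=T, B12=F
union over all inputs: B1=T, B1=F, B2=T, B3=F, B5=T, B5=F, B6=T, B6=F, B7=T, B7=F, B8=T, B8=F, B9=E, B10=T, B10=F, B11=F, B12=T, B12=F (18 outcomes)
size 1 is not enough: best union over all size-1 subsets is 13/18
size 2 is not enough: best union over all size-2 subsets is 16/18
size 3 is not enough: best union over all size-3 subsets is 17/18
inputs {1, 2, 4, 7} (size 4) cover everything; no size-4 subset with a lexicographically smaller index list covers all 18

Answer: 1, 2, 4, 7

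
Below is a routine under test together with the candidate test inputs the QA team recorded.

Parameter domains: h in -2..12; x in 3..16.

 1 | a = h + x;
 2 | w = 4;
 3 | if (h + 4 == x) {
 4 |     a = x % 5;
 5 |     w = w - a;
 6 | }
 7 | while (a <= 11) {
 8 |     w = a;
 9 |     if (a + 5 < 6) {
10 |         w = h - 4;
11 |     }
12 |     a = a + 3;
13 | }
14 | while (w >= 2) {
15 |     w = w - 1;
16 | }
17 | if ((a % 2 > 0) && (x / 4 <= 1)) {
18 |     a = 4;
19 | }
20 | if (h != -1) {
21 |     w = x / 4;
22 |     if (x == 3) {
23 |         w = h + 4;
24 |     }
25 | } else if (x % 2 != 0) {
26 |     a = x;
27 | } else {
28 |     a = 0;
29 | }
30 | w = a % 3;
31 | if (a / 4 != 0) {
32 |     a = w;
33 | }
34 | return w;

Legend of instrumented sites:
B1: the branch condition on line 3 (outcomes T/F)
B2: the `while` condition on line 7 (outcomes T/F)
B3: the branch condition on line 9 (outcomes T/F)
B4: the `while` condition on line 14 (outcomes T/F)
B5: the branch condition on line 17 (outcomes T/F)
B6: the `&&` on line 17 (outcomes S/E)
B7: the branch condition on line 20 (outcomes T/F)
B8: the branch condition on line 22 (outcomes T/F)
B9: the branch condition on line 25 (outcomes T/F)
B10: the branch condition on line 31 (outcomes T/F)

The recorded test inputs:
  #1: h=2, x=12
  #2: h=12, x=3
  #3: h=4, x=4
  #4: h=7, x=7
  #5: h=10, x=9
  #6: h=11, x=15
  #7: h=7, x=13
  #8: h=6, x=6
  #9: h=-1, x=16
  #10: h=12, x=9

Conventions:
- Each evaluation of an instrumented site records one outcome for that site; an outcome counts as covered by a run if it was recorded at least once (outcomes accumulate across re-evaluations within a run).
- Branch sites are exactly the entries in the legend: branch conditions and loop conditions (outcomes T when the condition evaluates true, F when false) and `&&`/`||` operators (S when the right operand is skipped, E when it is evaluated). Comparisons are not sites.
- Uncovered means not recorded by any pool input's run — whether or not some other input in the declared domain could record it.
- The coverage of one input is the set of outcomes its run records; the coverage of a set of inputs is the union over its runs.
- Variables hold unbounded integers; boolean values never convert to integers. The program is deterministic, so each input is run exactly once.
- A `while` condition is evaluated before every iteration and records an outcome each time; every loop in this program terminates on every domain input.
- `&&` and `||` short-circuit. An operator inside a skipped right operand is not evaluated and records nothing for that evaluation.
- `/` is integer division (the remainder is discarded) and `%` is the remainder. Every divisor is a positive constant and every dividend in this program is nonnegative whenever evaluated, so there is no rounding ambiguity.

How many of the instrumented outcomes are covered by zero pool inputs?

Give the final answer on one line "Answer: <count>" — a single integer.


run #1 (h=2, x=12) runs B1->F, B2->F, B4->T, B4->T, B4->T, B4->F, B6->S, B5->F, B7->T, B8->F, B10->T; records B1=F, B2=F, B4=T, B4=F, B5=F, B6=S, B7=T, B8=F, B10=T
run #2 (h=12, x=3) runs B1->F, B2->F, B4->T, B4->T, B4->T, B4->F, B6->E, B5->T, B7->T, B8->T, B10->T; records B1=F, B2=F, B4=T, B4=F, B5=T, B6=E, B7=T, B8=T, B10=T
run #3 (h=4, x=4) runs B1->F, B2->T, B3->F, B2->T, B3->F, B2->F, B4->T, B4->T, B4->T, B4->T, B4->T, B4->T, B4->T, B4->T, ...; records B1=F, B2=T, B2=F, B3=F, B4=T, B4=F, B5=F, B6=S, B7=T, B8=F, B10=T
run #4 (h=7, x=7) runs B1->F, B2->F, B4->T, B4->T, B4->T, B4->F, B6->S, B5->F, B7->T, B8->F, B10->T; records B1=F, B2=F, B4=T, B4=F, B5=F, B6=S, B7=T, B8=F, B10=T
run #5 (h=10, x=9) runs B1->F, B2->F, B4->T, B4->T, B4->T, B4->F, B6->E, B5->F, B7->T, B8->F, B10->T; records B1=F, B2=F, B4=T, B4=F, B5=F, B6=E, B7=T, B8=F, B10=T
run #6 (h=11, x=15) runs B1->T, B2->T, B3->T, B2->T, B3->F, B2->T, B3->F, B2->T, B3->F, B2->F, B4->T, B4->T, B4->T, B4->T, ...; records B1=T, B2=T, B2=F, B3=T, B3=F, B4=T, B4=F, B5=F, B6=S, B7=T, B8=F, B10=T
run #7 (h=7, x=13) runs B1->F, B2->F, B4->T, B4->T, B4->T, B4->F, B6->S, B5->F, B7->T, B8->F, B10->T; records B1=F, B2=F, B4=T, B4=F, B5=F, B6=S, B7=T, B8=F, B10=T
run #8 (h=6, x=6) runs B1->F, B2->F, B4->T, B4->T, B4->T, B4->F, B6->S, B5->F, B7->T, B8->F, B10->T; records B1=F, B2=F, B4=T, B4=F, B5=F, B6=S, B7=T, B8=F, B10=T
run #9 (h=-1, x=16) runs B1->F, B2->F, B4->T, B4->T, B4->T, B4->F, B6->E, B5->F, B7->F, B9->F, B10->F; records B1=F, B2=F, B4=T, B4=F, B5=F, B6=E, B7=F, B9=F, B10=F
run #10 (h=12, x=9) runs B1->F, B2->F, B4->T, B4->T, B4->T, B4->F, B6->E, B5->F, B7->T, B8->F, B10->T; records B1=F, B2=F, B4=T, B4=F, B5=F, B6=E, B7=T, B8=F, B10=T
union over the pool: B1=T, B1=F, B2=T, B2=F, B3=T, B3=F, B4=T, B4=F, B5=T, B5=F, B6=S, B6=E, B7=T, B7=F, B8=T, B8=F, B9=F, B10=T, B10=F
uncovered (1 of 20): B9=T
Answer: 1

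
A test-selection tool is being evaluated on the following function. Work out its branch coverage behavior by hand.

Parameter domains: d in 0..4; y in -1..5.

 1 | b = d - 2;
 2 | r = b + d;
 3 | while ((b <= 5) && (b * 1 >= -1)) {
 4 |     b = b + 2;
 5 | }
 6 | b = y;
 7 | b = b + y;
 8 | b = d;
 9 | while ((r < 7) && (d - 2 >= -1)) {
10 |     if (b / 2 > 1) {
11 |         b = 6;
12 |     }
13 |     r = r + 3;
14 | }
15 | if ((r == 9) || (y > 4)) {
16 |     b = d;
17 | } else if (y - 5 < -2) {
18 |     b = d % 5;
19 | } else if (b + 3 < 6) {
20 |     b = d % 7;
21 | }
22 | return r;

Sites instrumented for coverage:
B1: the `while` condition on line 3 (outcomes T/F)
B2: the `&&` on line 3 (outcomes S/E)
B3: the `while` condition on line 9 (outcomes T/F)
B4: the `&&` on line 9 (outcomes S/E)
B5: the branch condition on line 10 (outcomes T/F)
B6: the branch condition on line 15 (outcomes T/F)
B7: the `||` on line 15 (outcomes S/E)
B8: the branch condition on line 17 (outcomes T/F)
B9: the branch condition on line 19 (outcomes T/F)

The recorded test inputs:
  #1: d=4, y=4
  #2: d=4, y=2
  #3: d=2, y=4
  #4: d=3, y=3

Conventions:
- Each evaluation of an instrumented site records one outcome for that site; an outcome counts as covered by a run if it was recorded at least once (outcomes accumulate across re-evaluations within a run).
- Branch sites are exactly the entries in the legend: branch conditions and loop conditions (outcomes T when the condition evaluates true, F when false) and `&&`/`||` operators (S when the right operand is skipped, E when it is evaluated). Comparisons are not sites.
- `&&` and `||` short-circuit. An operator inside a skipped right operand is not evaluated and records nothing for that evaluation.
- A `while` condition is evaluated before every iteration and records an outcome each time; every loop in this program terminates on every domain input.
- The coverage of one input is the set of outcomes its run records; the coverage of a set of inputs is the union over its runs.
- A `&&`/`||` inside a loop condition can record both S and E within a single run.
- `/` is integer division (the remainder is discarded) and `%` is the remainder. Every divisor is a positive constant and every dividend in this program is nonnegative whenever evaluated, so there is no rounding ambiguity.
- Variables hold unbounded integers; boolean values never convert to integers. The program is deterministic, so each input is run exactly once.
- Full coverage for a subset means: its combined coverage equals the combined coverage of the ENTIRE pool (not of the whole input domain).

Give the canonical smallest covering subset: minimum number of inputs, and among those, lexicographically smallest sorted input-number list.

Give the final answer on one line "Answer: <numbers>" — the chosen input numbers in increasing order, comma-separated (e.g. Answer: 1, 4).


run #1 (d=4, y=4) records B1=T, B1=F, B2=S, B2=E, B3=T, B3=F, B4=S, B4=E, B5=T, B6=T, B7=S
run #2 (d=4, y=2) records B1=T, B1=F, B2=S, B2=E, B3=T, B3=F, B4=S, B4=E, B5=T, B6=T, B7=S
run #3 (d=2, y=4) records B1=T, B1=F, B2=S, B2=E, B3=T, B3=F, B4=S, B4=E, B5=F, B6=F, B7=E, B8=F, B9=T
run #4 (d=3, y=3) records B1=T, B1=F, B2=S, B2=E, B3=T, B3=F, B4=S, B4=E, B5=F, B6=F, B7=E, B8=F, B9=F
together the pool reaches 17 outcomes: B1=T, B1=F, B2=S, B2=E, B3=T, B3=F, B4=S, B4=E, B5=T, B5=F, B6=T, B6=F, B7=S, B7=E, B8=F, B9=T, B9=F
every size-1 subset falls short of the 17 outcomes (best: 13/17)
every size-2 subset falls short of the 17 outcomes (best: 16/17)
at size 3, {1, 3, 4} reaches all 17 outcomes; every lexicographically earlier size-3 subset fails
Answer: 1, 3, 4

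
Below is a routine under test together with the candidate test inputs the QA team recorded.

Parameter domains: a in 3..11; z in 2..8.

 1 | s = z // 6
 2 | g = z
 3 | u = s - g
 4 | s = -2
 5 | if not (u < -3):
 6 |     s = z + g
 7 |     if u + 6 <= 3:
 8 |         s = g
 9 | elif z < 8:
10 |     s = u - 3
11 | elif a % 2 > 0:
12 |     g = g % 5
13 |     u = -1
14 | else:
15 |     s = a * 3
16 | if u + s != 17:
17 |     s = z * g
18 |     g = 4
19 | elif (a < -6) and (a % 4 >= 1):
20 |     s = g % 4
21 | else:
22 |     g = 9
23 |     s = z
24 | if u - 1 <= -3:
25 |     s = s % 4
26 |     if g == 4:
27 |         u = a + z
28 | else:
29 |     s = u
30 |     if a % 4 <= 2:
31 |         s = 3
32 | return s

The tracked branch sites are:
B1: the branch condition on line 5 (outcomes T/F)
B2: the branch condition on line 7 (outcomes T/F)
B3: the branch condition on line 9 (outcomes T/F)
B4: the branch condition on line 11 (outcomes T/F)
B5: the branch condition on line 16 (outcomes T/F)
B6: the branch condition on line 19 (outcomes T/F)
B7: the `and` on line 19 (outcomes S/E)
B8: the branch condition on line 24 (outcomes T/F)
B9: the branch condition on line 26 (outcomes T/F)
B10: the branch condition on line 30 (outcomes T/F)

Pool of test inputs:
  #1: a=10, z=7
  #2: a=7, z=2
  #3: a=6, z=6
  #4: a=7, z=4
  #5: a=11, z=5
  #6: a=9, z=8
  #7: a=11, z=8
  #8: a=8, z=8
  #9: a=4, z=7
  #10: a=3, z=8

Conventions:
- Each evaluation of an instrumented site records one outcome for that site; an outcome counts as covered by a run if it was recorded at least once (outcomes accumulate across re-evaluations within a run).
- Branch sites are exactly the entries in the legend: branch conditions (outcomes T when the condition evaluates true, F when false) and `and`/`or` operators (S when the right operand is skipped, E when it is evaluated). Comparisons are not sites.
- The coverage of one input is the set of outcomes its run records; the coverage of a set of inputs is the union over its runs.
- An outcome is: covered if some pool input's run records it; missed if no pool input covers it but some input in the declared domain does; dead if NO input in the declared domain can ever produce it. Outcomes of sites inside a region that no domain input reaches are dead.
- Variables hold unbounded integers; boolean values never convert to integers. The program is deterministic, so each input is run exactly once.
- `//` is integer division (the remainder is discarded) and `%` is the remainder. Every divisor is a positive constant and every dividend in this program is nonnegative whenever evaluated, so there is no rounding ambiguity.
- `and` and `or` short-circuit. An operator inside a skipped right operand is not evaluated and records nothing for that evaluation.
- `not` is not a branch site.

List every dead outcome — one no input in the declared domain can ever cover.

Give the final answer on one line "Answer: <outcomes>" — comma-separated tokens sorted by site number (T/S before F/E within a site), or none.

checking every outcome against all 63 domain inputs:
  B6=T: zero occurrences over every domain input -> dead
  B7=E: zero occurrences over every domain input -> dead
  reachable outcomes have witnesses, e.g. B1=T (e.g. a=3, z=2), B1=F (e.g. a=3, z=4), B2=T (e.g. a=3, z=3), B2=F (e.g. a=3, z=2)

Answer: B6=T, B7=E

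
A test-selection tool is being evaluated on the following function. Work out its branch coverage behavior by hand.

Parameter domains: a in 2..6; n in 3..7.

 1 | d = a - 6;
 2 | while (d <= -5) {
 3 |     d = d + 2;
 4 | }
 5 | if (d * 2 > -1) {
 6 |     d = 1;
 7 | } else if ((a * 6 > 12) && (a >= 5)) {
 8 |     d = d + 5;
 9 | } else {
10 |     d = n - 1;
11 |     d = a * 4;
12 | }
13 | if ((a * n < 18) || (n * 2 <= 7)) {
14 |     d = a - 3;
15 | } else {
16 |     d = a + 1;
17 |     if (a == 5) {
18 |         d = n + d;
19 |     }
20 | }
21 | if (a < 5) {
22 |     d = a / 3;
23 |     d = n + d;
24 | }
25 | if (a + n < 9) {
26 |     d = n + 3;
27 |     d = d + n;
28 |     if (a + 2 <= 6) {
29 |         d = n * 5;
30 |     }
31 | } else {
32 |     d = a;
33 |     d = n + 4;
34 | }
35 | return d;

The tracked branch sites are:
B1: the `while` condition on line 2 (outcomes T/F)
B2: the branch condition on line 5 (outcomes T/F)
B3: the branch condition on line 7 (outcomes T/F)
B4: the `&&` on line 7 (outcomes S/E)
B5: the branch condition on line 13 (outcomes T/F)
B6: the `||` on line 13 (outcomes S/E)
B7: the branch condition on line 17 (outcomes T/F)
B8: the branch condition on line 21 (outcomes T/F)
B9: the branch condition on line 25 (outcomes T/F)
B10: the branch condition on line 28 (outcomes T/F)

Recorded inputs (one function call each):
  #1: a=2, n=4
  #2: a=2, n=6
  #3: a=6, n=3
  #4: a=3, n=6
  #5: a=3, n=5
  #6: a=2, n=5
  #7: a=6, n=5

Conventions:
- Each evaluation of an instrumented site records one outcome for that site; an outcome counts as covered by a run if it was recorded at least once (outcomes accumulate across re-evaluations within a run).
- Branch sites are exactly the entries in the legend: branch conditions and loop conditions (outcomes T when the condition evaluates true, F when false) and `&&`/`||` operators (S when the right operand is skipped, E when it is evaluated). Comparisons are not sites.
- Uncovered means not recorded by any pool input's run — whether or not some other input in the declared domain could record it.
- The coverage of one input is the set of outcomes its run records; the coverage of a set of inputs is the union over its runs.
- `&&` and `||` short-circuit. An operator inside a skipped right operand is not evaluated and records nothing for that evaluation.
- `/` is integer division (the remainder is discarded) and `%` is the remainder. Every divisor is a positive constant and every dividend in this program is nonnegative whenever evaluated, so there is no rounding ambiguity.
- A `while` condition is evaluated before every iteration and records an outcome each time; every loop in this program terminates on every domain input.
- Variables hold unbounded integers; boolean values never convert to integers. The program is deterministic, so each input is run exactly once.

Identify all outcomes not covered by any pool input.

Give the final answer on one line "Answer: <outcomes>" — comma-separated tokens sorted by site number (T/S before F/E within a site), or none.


run #1 (a=2, n=4) runs B1->F, B2->F, B4->S, B3->F, B6->S, B5->T, B8->T, B9->T, B10->T; records B1=F, B2=F, B3=F, B4=S, B5=T, B6=S, B8=T, B9=T, B10=T
run #2 (a=2, n=6) runs B1->F, B2->F, B4->S, B3->F, B6->S, B5->T, B8->T, B9->T, B10->T; records B1=F, B2=F, B3=F, B4=S, B5=T, B6=S, B8=T, B9=T, B10=T
run #3 (a=6, n=3) runs B1->F, B2->T, B6->E, B5->T, B8->F, B9->F; records B1=F, B2=T, B5=T, B6=E, B8=F, B9=F
run #4 (a=3, n=6) runs B1->F, B2->F, B4->E, B3->F, B6->E, B5->F, B7->F, B8->T, B9->F; records B1=F, B2=F, B3=F, B4=E, B5=F, B6=E, B7=F, B8=T, B9=F
run #5 (a=3, n=5) runs B1->F, B2->F, B4->E, B3->F, B6->S, B5->T, B8->T, B9->T, B10->T; records B1=F, B2=F, B3=F, B4=E, B5=T, B6=S, B8=T, B9=T, B10=T
run #6 (a=2, n=5) runs B1->F, B2->F, B4->S, B3->F, B6->S, B5->T, B8->T, B9->T, B10->T; records B1=F, B2=F, B3=F, B4=S, B5=T, B6=S, B8=T, B9=T, B10=T
run #7 (a=6, n=5) runs B1->F, B2->T, B6->E, B5->F, B7->F, B8->F, B9->F; records B1=F, B2=T, B5=F, B6=E, B7=F, B8=F, B9=F
union over the pool: B1=F, B2=T, B2=F, B3=F, B4=S, B4=E, B5=T, B5=F, B6=S, B6=E, B7=F, B8=T, B8=F, B9=T, B9=F, B10=T
uncovered (4 of 20): B1=T, B3=T, B7=T, B10=F
Answer: B1=T, B3=T, B7=T, B10=F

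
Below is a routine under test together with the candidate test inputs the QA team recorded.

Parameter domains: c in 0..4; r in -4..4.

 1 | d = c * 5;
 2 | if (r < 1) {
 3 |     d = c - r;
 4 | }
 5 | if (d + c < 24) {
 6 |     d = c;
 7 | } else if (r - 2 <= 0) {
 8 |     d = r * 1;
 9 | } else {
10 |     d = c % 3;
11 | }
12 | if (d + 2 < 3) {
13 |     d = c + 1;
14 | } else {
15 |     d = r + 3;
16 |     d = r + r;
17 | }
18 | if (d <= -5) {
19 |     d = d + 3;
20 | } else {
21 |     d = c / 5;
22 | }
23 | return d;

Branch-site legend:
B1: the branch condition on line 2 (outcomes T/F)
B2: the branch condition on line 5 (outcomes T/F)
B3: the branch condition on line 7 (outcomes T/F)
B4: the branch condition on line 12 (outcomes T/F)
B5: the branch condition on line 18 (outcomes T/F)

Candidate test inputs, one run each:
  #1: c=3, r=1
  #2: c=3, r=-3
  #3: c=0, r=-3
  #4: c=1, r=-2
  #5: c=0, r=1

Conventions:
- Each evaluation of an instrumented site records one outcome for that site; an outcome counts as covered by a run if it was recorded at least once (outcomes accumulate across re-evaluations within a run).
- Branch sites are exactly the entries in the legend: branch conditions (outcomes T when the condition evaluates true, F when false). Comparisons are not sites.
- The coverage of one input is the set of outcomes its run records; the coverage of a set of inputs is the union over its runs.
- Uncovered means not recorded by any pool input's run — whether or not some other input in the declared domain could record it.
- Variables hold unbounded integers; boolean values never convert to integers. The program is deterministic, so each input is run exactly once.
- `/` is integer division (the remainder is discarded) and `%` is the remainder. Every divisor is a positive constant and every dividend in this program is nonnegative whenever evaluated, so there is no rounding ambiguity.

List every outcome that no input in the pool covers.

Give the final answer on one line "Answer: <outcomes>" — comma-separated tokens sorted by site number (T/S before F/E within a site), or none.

input #1 (c=3, r=1): covers B1=F, B2=T, B4=F, B5=F
input #2 (c=3, r=-3): covers B1=T, B2=T, B4=F, B5=T
input #3 (c=0, r=-3): covers B1=T, B2=T, B4=T, B5=F
input #4 (c=1, r=-2): covers B1=T, B2=T, B4=F, B5=F
input #5 (c=0, r=1): covers B1=F, B2=T, B4=T, B5=F
union over the pool: B1=T, B1=F, B2=T, B4=T, B4=F, B5=T, B5=F
uncovered (3 of 10): B2=F, B3=T, B3=F

Answer: B2=F, B3=T, B3=F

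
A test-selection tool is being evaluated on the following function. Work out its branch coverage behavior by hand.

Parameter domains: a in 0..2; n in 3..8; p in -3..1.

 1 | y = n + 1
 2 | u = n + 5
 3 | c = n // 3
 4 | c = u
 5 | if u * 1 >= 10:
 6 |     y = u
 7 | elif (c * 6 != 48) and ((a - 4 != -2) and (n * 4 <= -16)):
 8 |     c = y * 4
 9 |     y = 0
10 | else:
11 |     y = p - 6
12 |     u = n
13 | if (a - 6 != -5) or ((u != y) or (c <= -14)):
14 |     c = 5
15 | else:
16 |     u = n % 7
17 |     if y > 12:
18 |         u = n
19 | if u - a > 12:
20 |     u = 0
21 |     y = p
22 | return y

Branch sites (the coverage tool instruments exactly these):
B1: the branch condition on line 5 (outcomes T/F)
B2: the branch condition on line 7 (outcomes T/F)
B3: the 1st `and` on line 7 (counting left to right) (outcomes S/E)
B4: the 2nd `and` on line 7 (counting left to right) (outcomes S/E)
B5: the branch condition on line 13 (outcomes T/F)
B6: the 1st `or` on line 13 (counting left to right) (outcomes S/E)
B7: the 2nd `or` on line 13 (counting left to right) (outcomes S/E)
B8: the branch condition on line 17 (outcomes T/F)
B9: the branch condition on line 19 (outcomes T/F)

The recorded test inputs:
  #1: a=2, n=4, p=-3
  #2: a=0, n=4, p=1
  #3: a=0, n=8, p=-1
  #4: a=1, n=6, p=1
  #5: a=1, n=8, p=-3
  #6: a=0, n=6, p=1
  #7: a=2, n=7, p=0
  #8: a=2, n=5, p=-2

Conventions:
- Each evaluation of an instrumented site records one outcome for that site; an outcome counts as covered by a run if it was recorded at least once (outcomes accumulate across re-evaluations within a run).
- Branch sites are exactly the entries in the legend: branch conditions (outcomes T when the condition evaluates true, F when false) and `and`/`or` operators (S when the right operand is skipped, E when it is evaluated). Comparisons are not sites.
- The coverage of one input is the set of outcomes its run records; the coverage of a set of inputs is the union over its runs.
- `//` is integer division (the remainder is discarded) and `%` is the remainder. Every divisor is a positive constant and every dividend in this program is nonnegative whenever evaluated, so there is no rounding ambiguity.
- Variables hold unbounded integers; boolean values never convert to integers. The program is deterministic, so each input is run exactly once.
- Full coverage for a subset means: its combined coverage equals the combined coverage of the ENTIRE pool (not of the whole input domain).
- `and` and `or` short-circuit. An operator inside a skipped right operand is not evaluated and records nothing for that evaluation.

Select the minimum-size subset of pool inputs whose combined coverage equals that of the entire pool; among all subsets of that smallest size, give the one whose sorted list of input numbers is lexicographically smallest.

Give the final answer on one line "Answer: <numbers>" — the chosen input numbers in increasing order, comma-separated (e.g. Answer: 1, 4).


input #1, a=2, n=4, p=-3: events B1->F, B3->E, B4->S, B2->F, B6->S, B5->T, B9->F; outcomes B1=F, B2=F, B3=E, B4=S, B5=T, B6=S, B9=F
input #2, a=0, n=4, p=1: events B1->F, B3->E, B4->E, B2->F, B6->S, B5->T, B9->F; outcomes B1=F, B2=F, B3=E, B4=E, B5=T, B6=S, B9=F
input #3, a=0, n=8, p=-1: events B1->T, B6->S, B5->T, B9->T; outcomes B1=T, B5=T, B6=S, B9=T
input #4, a=1, n=6, p=1: events B1->T, B6->E, B7->E, B5->F, B8->F, B9->F; outcomes B1=T, B5=F, B6=E, B7=E, B8=F, B9=F
input #5, a=1, n=8, p=-3: events B1->T, B6->E, B7->E, B5->F, B8->T, B9->F; outcomes B1=T, B5=F, B6=E, B7=E, B8=T, B9=F
input #6, a=0, n=6, p=1: events B1->T, B6->S, B5->T, B9->F; outcomes B1=T, B5=T, B6=S, B9=F
input #7, a=2, n=7, p=0: events B1->T, B6->S, B5->T, B9->F; outcomes B1=T, B5=T, B6=S, B9=F
input #8, a=2, n=5, p=-2: events B1->T, B6->S, B5->T, B9->F; outcomes B1=T, B5=T, B6=S, B9=F
together the pool reaches 15 outcomes: B1=T, B1=F, B2=F, B3=E, B4=S, B4=E, B5=T, B5=F, B6=S, B6=E, B7=E, B8=T, B8=F, B9=T, B9=F
no size-1 subset reaches all 15 outcomes (best union: 7/15)
no size-2 subset reaches all 15 outcomes (best union: 12/15)
no size-3 subset reaches all 15 outcomes (best union: 13/15)
no size-4 subset reaches all 15 outcomes (best union: 14/15)
size 5: inputs {1, 2, 3, 4, 5} cover all 15 outcomes, and no lexicographically smaller subset of this size does
Answer: 1, 2, 3, 4, 5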